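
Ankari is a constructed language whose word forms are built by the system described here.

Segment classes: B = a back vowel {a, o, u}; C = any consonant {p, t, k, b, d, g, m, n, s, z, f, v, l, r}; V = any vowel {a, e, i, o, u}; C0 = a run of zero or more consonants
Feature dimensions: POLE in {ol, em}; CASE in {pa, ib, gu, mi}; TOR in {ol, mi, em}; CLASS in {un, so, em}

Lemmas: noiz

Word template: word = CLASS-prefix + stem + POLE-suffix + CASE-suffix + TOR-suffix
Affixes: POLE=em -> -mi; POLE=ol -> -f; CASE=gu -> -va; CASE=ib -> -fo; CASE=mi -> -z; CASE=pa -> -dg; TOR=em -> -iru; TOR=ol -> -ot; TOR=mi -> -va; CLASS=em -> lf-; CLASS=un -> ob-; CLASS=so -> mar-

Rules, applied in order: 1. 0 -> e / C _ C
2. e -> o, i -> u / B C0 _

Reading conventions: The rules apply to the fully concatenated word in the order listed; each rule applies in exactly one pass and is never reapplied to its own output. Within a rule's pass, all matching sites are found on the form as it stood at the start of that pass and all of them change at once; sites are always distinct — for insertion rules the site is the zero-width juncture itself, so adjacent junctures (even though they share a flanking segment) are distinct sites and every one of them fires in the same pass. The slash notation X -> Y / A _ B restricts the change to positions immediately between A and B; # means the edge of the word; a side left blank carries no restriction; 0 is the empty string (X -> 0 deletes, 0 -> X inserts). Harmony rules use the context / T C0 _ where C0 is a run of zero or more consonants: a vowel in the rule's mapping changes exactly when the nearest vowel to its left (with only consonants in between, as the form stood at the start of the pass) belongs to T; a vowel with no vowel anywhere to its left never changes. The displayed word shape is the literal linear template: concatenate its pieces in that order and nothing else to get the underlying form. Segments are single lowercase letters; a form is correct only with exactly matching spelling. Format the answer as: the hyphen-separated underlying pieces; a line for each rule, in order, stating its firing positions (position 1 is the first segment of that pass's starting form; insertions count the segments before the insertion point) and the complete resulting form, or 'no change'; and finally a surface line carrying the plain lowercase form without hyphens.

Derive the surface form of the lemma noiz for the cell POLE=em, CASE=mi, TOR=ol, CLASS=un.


underlying: ob-noiz-mi-z-ot
1. 0 -> e / C _ C: inserts after position(s) 2, 6: obenoizemizot
2. e -> o, i -> u / B C0 _: fires at position(s) 3, 6: obonouzemizot
surface: obonouzemizot


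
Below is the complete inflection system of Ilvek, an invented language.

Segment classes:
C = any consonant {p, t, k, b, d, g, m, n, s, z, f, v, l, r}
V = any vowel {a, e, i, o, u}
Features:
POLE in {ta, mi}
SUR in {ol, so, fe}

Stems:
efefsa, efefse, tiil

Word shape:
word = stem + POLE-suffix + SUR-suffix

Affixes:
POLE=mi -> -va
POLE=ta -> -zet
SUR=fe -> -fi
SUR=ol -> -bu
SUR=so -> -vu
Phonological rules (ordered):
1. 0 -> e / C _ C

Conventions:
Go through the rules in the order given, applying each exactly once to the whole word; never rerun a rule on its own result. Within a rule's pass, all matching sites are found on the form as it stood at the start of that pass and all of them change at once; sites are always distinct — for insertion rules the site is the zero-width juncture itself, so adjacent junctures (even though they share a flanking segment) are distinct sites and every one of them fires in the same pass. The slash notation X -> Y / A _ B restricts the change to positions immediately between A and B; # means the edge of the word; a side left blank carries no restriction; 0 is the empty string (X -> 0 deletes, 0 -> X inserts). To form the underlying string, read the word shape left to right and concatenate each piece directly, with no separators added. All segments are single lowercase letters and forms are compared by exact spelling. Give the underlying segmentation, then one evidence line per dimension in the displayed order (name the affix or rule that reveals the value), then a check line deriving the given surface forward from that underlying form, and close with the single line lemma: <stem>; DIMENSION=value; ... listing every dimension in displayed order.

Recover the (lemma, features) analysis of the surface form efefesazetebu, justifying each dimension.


underlying: efefsa-zet-bu
POLE=ta - signalled by the affix -zet
SUR=ol - signalled by the affix -bu
check: efefsazetbu -> efefesazetebu
lemma: efefsa; POLE=ta; SUR=ol


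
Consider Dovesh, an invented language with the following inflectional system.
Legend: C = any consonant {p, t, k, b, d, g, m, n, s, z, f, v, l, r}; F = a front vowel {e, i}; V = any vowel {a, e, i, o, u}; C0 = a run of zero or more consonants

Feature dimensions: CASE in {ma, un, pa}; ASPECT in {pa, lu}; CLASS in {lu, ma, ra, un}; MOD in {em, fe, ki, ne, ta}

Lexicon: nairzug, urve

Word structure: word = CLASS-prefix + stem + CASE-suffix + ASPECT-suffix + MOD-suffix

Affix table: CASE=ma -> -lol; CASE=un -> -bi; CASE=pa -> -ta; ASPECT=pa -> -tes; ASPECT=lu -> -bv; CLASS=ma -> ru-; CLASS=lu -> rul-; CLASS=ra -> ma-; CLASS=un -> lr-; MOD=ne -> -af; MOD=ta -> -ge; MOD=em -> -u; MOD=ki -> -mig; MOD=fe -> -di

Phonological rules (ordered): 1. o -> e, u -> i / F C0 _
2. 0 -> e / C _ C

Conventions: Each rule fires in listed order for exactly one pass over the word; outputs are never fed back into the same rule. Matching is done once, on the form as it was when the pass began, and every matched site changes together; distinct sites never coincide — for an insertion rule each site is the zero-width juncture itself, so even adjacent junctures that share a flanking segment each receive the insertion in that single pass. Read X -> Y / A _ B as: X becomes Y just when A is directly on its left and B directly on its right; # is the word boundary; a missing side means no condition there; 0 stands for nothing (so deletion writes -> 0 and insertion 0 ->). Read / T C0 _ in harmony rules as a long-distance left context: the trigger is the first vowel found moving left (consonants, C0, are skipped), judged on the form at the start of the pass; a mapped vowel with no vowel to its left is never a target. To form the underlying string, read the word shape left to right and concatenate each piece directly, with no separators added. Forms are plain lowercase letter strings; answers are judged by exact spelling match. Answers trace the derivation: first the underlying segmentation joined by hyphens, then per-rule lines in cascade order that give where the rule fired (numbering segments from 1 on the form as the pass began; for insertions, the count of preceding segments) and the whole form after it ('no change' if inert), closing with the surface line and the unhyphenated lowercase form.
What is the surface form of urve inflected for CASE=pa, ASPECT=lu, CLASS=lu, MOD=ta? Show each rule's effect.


underlying: rul-urve-ta-bv-ge
1. o -> e, u -> i / F C0 _: no change
2. 0 -> e / C _ C: inserts after position(s) 5, 10, 11: rulurevetabevege
surface: rulurevetabevege


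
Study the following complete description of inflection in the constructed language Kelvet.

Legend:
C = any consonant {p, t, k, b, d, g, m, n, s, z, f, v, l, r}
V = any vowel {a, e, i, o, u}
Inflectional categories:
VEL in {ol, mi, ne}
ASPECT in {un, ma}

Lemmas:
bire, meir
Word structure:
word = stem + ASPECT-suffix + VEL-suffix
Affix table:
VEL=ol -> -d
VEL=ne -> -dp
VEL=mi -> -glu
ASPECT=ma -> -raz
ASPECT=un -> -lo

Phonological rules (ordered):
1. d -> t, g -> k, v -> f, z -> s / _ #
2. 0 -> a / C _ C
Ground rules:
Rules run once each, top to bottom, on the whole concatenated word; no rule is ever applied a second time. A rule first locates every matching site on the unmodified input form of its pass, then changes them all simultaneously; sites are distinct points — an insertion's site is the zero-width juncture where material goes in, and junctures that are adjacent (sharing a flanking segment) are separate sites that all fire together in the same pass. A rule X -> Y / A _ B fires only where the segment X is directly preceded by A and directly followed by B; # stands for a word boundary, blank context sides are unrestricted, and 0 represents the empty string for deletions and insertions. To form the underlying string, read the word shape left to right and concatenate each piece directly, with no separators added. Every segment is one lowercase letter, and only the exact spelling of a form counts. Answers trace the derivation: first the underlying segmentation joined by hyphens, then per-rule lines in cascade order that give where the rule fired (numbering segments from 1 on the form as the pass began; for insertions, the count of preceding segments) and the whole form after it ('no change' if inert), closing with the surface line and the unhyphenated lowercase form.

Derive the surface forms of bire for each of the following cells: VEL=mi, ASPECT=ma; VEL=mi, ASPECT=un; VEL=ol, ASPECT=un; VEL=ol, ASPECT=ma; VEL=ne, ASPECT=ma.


cell VEL=mi, ASPECT=ma:
underlying: bire-raz-glu
1. d -> t, g -> k, v -> f, z -> s / _ #: no change
2. 0 -> a / C _ C: inserts after position(s) 7, 8: birerazagalu
surface: birerazagalu

cell VEL=mi, ASPECT=un:
underlying: bire-lo-glu
1. d -> t, g -> k, v -> f, z -> s / _ #: no change
2. 0 -> a / C _ C: inserts after position(s) 7: birelogalu
surface: birelogalu

cell VEL=ol, ASPECT=un:
underlying: bire-lo-d
1. d -> t, g -> k, v -> f, z -> s / _ #: fires at position(s) 7: birelot
2. 0 -> a / C _ C: no change
surface: birelot

cell VEL=ol, ASPECT=ma:
underlying: bire-raz-d
1. d -> t, g -> k, v -> f, z -> s / _ #: fires at position(s) 8: birerazt
2. 0 -> a / C _ C: inserts after position(s) 7: birerazat
surface: birerazat

cell VEL=ne, ASPECT=ma:
underlying: bire-raz-dp
1. d -> t, g -> k, v -> f, z -> s / _ #: no change
2. 0 -> a / C _ C: inserts after position(s) 7, 8: birerazadap
surface: birerazadap


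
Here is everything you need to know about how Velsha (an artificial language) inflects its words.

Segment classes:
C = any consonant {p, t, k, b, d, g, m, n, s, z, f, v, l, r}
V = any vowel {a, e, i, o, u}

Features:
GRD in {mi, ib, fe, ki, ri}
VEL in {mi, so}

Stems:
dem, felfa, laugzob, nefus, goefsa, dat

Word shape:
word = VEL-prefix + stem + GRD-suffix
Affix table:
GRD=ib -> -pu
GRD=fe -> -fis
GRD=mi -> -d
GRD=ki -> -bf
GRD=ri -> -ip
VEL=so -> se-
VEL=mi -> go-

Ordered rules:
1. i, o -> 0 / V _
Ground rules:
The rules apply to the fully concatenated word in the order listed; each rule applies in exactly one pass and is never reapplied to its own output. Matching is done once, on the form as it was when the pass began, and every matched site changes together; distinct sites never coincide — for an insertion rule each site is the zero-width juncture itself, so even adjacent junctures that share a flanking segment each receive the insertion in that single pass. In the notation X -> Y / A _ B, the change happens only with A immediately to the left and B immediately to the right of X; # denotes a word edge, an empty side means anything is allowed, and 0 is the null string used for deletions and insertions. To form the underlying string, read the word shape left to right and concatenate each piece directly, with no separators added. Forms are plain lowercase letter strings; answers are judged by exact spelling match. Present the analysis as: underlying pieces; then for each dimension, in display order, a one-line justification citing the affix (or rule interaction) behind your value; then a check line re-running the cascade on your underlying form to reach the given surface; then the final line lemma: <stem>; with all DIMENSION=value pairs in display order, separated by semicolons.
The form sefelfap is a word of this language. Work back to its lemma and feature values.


underlying: se-felfa-ip
GRD=ri - signalled by the affix -ip
VEL=so - signalled by the affix se-
check: sefelfaip -> sefelfap
lemma: felfa; GRD=ri; VEL=so


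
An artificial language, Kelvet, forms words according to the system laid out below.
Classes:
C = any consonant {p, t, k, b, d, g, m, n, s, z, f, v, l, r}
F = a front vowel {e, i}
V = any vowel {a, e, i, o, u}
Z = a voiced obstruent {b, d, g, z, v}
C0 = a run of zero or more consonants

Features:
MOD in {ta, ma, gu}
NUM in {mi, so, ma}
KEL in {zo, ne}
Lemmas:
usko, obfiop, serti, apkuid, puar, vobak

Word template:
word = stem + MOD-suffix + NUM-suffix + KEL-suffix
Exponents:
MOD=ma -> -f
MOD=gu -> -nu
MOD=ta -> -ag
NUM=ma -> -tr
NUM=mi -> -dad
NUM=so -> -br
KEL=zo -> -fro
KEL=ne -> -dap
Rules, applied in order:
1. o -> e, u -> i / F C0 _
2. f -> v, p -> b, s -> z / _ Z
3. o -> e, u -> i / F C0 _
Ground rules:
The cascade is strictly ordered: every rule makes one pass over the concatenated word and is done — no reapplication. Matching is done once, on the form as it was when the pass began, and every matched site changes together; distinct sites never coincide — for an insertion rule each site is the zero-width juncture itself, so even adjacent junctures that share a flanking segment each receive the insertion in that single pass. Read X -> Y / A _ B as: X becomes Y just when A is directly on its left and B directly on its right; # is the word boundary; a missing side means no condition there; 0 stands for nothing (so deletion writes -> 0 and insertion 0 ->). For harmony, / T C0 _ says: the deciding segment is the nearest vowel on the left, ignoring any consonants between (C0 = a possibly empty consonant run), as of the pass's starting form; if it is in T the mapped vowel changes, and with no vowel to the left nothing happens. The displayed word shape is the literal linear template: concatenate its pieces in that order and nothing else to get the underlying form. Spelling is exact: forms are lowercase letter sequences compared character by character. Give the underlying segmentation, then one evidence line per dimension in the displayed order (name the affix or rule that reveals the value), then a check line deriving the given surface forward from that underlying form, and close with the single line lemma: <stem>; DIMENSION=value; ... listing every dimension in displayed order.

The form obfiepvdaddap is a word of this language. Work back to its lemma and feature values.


underlying: obfiop-f-dad-dap
MOD=ma - signalled by the affix -f
NUM=mi - signalled by the affix -dad
KEL=ne - signalled by the affix -dap
check: obfiopfdaddap -> obfiepfdaddap -> obfiepvdaddap -> obfiepvdaddap
lemma: obfiop; MOD=ma; NUM=mi; KEL=ne


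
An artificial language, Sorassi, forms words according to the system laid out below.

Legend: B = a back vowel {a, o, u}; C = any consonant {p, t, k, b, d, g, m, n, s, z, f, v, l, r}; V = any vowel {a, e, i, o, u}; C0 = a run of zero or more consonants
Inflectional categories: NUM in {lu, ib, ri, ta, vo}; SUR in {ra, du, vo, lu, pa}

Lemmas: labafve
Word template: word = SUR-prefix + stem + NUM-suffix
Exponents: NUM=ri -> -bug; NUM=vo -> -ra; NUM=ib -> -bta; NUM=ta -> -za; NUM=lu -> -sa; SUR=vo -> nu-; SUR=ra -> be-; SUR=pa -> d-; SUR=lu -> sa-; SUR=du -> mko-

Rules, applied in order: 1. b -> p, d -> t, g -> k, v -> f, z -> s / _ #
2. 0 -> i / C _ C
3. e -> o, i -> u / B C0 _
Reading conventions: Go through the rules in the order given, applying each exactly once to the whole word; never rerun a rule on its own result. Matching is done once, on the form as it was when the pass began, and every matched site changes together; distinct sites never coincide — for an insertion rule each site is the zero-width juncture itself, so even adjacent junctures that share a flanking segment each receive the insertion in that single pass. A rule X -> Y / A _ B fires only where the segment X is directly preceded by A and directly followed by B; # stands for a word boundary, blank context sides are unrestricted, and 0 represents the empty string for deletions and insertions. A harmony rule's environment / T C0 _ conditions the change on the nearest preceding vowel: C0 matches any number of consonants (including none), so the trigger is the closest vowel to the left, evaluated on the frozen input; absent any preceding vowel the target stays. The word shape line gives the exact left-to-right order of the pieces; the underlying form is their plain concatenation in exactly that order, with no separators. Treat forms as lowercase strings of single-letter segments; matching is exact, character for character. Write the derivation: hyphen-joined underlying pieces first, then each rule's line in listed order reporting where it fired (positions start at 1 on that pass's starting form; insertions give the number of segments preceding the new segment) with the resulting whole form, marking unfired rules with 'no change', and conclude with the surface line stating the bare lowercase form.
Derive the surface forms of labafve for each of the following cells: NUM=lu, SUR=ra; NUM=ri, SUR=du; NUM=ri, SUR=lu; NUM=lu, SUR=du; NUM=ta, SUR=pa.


cell NUM=lu, SUR=ra:
underlying: be-labafve-sa
1. b -> p, d -> t, g -> k, v -> f, z -> s / _ #: no change
2. 0 -> i / C _ C: inserts after position(s) 7: belabafivesa
3. e -> o, i -> u / B C0 _: fires at position(s) 8: belabafuvesa
surface: belabafuvesa

cell NUM=ri, SUR=du:
underlying: mko-labafve-bug
1. b -> p, d -> t, g -> k, v -> f, z -> s / _ #: fires at position(s) 13: mkolabafvebuk
2. 0 -> i / C _ C: inserts after position(s) 1, 8: mikolabafivebuk
3. e -> o, i -> u / B C0 _: fires at position(s) 10: mikolabafuvebuk
surface: mikolabafuvebuk

cell NUM=ri, SUR=lu:
underlying: sa-labafve-bug
1. b -> p, d -> t, g -> k, v -> f, z -> s / _ #: fires at position(s) 12: salabafvebuk
2. 0 -> i / C _ C: inserts after position(s) 7: salabafivebuk
3. e -> o, i -> u / B C0 _: fires at position(s) 8: salabafuvebuk
surface: salabafuvebuk

cell NUM=lu, SUR=du:
underlying: mko-labafve-sa
1. b -> p, d -> t, g -> k, v -> f, z -> s / _ #: no change
2. 0 -> i / C _ C: inserts after position(s) 1, 8: mikolabafivesa
3. e -> o, i -> u / B C0 _: fires at position(s) 10: mikolabafuvesa
surface: mikolabafuvesa

cell NUM=ta, SUR=pa:
underlying: d-labafve-za
1. b -> p, d -> t, g -> k, v -> f, z -> s / _ #: no change
2. 0 -> i / C _ C: inserts after position(s) 1, 6: dilabafiveza
3. e -> o, i -> u / B C0 _: fires at position(s) 8: dilabafuveza
surface: dilabafuveza


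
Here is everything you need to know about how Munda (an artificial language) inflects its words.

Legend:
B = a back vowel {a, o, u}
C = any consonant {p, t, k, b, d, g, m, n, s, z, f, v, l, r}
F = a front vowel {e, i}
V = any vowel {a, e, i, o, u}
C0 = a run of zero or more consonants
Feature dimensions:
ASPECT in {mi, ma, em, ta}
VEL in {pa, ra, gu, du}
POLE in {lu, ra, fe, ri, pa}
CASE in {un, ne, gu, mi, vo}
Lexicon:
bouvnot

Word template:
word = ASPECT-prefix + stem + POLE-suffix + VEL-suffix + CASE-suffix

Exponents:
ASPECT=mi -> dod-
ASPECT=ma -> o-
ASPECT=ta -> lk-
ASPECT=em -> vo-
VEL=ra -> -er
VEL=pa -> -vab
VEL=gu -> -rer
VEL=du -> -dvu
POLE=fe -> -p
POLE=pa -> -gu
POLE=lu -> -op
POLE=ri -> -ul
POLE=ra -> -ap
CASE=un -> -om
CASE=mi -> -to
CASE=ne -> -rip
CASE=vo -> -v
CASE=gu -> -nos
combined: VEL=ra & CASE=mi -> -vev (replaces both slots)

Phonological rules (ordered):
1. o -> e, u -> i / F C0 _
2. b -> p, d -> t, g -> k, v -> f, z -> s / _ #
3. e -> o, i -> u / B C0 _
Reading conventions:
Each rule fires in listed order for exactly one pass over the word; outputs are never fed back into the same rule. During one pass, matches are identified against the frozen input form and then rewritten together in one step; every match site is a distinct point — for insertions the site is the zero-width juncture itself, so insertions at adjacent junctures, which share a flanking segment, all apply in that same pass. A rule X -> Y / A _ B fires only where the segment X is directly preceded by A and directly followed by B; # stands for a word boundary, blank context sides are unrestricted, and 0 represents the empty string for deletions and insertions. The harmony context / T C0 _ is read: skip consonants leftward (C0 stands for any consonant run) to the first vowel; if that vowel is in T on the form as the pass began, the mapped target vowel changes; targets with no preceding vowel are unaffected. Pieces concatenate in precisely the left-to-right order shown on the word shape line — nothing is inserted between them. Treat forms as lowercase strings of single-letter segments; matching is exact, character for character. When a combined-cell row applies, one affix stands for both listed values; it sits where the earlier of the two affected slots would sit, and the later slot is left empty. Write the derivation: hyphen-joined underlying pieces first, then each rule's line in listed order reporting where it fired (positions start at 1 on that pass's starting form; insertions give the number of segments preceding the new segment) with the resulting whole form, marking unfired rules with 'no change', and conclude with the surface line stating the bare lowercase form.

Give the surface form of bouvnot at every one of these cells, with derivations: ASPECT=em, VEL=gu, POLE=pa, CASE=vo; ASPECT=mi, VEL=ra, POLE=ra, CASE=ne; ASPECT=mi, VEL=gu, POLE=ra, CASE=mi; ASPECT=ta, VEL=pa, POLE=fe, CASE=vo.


cell ASPECT=em, VEL=gu, POLE=pa, CASE=vo:
underlying: vo-bouvnot-gu-rer-v
1. o -> e, u -> i / F C0 _: no change
2. b -> p, d -> t, g -> k, v -> f, z -> s / _ #: fires at position(s) 15: vobouvnotgurerf
3. e -> o, i -> u / B C0 _: fires at position(s) 13: vobouvnotgurorf
surface: vobouvnotgurorf

cell ASPECT=mi, VEL=ra, POLE=ra, CASE=ne:
underlying: dod-bouvnot-ap-er-rip
1. o -> e, u -> i / F C0 _: no change
2. b -> p, d -> t, g -> k, v -> f, z -> s / _ #: no change
3. e -> o, i -> u / B C0 _: fires at position(s) 13: dodbouvnotaporrip
surface: dodbouvnotaporrip

cell ASPECT=mi, VEL=gu, POLE=ra, CASE=mi:
underlying: dod-bouvnot-ap-rer-to
1. o -> e, u -> i / F C0 _: fires at position(s) 17: dodbouvnotaprerte
2. b -> p, d -> t, g -> k, v -> f, z -> s / _ #: no change
3. e -> o, i -> u / B C0 _: fires at position(s) 14: dodbouvnotaprorte
surface: dodbouvnotaprorte

cell ASPECT=ta, VEL=pa, POLE=fe, CASE=vo:
underlying: lk-bouvnot-p-vab-v
1. o -> e, u -> i / F C0 _: no change
2. b -> p, d -> t, g -> k, v -> f, z -> s / _ #: fires at position(s) 14: lkbouvnotpvabf
3. e -> o, i -> u / B C0 _: no change
surface: lkbouvnotpvabf


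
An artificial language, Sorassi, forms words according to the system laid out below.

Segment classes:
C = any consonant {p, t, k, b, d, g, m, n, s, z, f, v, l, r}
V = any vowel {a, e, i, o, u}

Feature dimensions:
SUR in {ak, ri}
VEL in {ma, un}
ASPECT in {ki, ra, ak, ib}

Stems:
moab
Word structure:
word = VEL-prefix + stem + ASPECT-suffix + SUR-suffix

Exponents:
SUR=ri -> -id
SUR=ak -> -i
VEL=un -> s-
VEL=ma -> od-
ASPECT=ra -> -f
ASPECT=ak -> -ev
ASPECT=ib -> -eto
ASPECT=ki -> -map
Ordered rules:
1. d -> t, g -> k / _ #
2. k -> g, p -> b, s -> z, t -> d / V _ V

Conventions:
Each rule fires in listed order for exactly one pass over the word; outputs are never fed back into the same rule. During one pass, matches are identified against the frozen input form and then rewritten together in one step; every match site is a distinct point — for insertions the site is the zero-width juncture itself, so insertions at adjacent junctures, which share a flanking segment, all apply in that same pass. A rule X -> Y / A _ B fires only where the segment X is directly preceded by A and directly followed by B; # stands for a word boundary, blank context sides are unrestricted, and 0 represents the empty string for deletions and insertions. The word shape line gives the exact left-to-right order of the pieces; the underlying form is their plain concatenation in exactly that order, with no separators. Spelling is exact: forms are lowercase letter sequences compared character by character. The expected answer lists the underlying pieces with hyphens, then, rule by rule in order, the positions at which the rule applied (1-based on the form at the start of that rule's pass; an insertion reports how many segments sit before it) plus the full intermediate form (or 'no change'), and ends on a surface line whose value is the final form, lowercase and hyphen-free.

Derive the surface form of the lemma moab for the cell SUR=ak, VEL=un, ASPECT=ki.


underlying: s-moab-map-i
1. d -> t, g -> k / _ #: no change
2. k -> g, p -> b, s -> z, t -> d / V _ V: fires at position(s) 8: smoabmabi
surface: smoabmabi


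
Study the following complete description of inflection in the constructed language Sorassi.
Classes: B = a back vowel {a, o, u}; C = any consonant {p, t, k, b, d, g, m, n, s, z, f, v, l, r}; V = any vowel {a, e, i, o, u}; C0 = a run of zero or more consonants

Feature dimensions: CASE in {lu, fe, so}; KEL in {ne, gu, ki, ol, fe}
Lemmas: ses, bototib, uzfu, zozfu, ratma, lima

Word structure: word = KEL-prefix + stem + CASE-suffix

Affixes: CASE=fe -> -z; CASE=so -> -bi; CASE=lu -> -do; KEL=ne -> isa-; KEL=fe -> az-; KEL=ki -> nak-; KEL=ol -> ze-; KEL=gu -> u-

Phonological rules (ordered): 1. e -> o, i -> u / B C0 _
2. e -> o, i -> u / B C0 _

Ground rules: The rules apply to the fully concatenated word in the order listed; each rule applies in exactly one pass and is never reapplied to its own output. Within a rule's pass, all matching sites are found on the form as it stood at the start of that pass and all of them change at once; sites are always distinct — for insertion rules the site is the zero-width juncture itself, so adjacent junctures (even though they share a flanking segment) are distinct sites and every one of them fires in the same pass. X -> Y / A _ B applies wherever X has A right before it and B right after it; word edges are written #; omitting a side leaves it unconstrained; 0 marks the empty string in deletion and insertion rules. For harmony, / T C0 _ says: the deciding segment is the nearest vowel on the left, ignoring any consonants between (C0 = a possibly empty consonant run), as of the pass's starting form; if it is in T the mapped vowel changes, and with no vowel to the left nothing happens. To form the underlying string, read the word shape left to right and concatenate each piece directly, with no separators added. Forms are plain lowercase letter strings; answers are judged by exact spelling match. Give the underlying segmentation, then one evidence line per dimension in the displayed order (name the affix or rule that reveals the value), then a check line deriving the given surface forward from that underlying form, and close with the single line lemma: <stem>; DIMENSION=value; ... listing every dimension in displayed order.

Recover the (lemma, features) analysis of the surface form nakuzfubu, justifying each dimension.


underlying: nak-uzfu-bi
CASE=so - signalled by the affix -bi
KEL=ki - signalled by the affix nak-
check: nakuzfubi -> nakuzfubu -> nakuzfubu
lemma: uzfu; CASE=so; KEL=ki


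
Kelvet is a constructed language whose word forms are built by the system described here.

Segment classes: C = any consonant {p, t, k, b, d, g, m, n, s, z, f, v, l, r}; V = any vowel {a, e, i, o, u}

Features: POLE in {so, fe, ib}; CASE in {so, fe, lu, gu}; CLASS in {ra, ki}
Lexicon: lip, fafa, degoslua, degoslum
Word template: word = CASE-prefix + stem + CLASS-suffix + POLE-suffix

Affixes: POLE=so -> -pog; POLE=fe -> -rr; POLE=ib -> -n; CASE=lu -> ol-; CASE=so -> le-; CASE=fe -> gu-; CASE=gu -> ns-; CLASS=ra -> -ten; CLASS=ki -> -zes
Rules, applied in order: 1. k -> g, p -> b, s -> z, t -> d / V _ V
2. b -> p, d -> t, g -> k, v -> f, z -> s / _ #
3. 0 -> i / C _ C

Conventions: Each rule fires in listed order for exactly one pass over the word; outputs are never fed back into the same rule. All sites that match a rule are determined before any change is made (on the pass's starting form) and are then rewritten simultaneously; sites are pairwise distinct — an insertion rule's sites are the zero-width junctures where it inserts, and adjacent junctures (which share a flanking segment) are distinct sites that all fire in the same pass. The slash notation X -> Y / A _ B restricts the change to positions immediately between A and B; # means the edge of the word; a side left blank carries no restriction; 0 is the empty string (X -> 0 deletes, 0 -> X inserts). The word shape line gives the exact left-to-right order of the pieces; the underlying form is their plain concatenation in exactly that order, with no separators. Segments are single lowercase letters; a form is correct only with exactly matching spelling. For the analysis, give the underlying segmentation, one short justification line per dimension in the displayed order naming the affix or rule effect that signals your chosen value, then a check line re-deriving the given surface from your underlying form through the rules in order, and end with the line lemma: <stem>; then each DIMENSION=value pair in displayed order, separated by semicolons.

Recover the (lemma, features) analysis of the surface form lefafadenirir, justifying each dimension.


underlying: le-fafa-ten-rr
POLE=fe - signalled by the affix -rr
CASE=so - signalled by the affix le-
CLASS=ra - signalled by the affix -ten
check: lefafatenrr -> lefafadenrr -> lefafadenrr -> lefafadenirir
lemma: fafa; POLE=fe; CASE=so; CLASS=ra


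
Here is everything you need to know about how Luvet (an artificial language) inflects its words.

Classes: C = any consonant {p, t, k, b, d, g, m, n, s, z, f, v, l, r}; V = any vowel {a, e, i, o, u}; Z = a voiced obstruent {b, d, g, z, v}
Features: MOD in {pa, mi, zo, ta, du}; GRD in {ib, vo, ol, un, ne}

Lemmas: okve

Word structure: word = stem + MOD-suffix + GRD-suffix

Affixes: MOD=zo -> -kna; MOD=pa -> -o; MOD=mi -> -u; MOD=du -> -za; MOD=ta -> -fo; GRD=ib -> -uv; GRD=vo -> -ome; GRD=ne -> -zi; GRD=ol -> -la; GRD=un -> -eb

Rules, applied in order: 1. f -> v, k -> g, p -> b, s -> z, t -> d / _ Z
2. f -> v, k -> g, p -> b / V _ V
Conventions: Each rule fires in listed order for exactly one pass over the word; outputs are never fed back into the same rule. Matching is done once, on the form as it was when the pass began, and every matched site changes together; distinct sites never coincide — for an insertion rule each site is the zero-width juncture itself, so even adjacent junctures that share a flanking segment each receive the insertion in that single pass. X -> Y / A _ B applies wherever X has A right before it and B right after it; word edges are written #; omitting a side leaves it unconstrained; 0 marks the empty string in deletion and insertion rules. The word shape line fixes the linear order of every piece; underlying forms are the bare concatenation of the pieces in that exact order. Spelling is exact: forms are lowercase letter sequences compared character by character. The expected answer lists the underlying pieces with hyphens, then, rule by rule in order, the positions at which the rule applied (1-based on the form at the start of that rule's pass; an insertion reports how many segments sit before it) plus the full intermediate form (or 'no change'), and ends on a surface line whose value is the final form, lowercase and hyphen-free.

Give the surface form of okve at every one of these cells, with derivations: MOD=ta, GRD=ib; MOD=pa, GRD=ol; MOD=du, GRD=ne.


cell MOD=ta, GRD=ib:
underlying: okve-fo-uv
1. f -> v, k -> g, p -> b, s -> z, t -> d / _ Z: fires at position(s) 2: ogvefouv
2. f -> v, k -> g, p -> b / V _ V: fires at position(s) 5: ogvevouv
surface: ogvevouv

cell MOD=pa, GRD=ol:
underlying: okve-o-la
1. f -> v, k -> g, p -> b, s -> z, t -> d / _ Z: fires at position(s) 2: ogveola
2. f -> v, k -> g, p -> b / V _ V: no change
surface: ogveola

cell MOD=du, GRD=ne:
underlying: okve-za-zi
1. f -> v, k -> g, p -> b, s -> z, t -> d / _ Z: fires at position(s) 2: ogvezazi
2. f -> v, k -> g, p -> b / V _ V: no change
surface: ogvezazi


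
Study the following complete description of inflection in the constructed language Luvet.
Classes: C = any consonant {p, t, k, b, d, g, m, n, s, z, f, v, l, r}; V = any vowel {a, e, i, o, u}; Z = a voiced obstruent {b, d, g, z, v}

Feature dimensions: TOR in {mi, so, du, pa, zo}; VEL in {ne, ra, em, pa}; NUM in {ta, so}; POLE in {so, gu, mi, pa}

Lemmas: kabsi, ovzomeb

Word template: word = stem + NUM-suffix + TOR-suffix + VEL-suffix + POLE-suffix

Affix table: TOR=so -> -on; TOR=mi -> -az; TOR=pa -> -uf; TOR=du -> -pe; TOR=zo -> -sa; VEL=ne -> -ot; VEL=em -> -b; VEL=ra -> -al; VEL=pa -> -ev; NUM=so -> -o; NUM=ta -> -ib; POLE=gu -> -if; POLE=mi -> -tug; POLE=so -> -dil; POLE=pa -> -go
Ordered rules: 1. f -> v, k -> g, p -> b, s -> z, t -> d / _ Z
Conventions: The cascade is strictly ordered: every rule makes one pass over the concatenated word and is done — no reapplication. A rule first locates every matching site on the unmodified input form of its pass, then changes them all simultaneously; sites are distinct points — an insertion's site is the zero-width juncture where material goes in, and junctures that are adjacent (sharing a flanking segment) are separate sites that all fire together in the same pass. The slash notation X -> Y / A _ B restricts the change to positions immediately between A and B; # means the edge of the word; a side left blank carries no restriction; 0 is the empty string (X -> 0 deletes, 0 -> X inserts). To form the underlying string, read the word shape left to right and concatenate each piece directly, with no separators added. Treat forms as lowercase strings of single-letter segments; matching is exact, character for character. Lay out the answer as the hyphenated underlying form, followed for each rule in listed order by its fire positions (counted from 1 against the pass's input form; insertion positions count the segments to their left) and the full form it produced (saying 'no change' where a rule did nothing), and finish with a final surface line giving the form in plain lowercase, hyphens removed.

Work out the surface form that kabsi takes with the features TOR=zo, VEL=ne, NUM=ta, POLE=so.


underlying: kabsi-ib-sa-ot-dil
1. f -> v, k -> g, p -> b, s -> z, t -> d / _ Z: fires at position(s) 11: kabsiibsaoddil
surface: kabsiibsaoddil


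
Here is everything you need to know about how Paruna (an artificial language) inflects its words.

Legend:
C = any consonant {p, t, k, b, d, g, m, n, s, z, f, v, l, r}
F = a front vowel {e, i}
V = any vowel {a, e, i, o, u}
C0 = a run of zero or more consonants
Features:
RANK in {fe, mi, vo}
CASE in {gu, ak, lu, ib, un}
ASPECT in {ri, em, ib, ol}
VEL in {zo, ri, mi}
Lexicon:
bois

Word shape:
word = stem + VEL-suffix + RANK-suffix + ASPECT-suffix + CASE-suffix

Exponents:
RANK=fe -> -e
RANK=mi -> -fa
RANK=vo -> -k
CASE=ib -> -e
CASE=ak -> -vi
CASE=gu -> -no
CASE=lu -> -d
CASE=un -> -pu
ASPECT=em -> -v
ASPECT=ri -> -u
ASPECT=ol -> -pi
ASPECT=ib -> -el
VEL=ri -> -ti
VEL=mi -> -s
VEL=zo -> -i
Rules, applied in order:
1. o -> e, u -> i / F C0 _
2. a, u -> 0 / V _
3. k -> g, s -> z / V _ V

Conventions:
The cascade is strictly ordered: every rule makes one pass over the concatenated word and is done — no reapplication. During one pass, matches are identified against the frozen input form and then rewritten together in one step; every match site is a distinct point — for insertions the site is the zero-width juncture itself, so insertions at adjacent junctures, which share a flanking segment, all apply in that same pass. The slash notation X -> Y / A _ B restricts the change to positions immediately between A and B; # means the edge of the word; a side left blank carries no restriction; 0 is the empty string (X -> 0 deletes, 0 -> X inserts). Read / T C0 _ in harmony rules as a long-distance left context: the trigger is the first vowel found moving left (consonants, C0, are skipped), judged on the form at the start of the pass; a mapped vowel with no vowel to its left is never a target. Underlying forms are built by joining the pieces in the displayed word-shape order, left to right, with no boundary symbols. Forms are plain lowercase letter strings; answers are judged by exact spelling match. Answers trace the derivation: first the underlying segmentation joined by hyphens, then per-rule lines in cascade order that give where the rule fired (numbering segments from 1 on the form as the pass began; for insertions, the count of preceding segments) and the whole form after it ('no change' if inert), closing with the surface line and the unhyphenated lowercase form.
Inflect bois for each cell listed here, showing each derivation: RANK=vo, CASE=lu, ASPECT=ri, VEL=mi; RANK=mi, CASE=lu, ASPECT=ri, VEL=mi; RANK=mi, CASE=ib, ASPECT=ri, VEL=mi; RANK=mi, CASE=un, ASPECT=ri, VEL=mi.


cell RANK=vo, CASE=lu, ASPECT=ri, VEL=mi:
underlying: bois-s-k-u-d
1. o -> e, u -> i / F C0 _: fires at position(s) 7: boisskid
2. a, u -> 0 / V _: no change
3. k -> g, s -> z / V _ V: no change
surface: boisskid

cell RANK=mi, CASE=lu, ASPECT=ri, VEL=mi:
underlying: bois-s-fa-u-d
1. o -> e, u -> i / F C0 _: no change
2. a, u -> 0 / V _: fires at position(s) 8: boissfad
3. k -> g, s -> z / V _ V: no change
surface: boissfad

cell RANK=mi, CASE=ib, ASPECT=ri, VEL=mi:
underlying: bois-s-fa-u-e
1. o -> e, u -> i / F C0 _: no change
2. a, u -> 0 / V _: fires at position(s) 8: boissfae
3. k -> g, s -> z / V _ V: no change
surface: boissfae

cell RANK=mi, CASE=un, ASPECT=ri, VEL=mi:
underlying: bois-s-fa-u-pu
1. o -> e, u -> i / F C0 _: no change
2. a, u -> 0 / V _: fires at position(s) 8: boissfapu
3. k -> g, s -> z / V _ V: no change
surface: boissfapu


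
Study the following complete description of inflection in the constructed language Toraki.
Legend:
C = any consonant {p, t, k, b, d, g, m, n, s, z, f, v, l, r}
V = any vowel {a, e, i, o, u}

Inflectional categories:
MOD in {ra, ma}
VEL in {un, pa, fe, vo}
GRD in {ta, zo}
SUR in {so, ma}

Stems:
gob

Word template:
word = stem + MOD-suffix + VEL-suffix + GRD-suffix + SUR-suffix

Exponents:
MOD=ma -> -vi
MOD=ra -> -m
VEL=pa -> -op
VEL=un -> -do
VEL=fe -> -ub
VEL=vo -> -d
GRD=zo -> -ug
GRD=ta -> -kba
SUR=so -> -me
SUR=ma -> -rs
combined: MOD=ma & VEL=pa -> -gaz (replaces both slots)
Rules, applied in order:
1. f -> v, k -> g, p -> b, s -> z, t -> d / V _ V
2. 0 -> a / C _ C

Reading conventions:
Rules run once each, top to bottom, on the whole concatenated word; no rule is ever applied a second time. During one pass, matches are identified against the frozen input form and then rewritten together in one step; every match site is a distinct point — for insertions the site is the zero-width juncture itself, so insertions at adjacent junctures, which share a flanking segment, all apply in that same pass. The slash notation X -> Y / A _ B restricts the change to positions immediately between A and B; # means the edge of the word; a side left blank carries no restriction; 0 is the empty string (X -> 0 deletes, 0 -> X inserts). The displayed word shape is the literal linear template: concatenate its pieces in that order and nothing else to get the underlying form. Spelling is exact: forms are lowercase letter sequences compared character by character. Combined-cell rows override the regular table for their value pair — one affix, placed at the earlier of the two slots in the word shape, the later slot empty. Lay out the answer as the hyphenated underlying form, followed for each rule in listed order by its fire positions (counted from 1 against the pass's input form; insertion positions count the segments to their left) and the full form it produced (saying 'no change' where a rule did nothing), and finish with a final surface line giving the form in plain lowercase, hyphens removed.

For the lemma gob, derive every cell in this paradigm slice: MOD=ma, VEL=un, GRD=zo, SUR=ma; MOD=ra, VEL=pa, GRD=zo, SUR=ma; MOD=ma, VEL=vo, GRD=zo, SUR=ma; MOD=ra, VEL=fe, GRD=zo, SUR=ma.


cell MOD=ma, VEL=un, GRD=zo, SUR=ma:
underlying: gob-vi-do-ug-rs
1. f -> v, k -> g, p -> b, s -> z, t -> d / V _ V: no change
2. 0 -> a / C _ C: inserts after position(s) 3, 9, 10: gobavidougaras
surface: gobavidougaras

cell MOD=ra, VEL=pa, GRD=zo, SUR=ma:
underlying: gob-m-op-ug-rs
1. f -> v, k -> g, p -> b, s -> z, t -> d / V _ V: fires at position(s) 6: gobmobugrs
2. 0 -> a / C _ C: inserts after position(s) 3, 8, 9: gobamobugaras
surface: gobamobugaras

cell MOD=ma, VEL=vo, GRD=zo, SUR=ma:
underlying: gob-vi-d-ug-rs
1. f -> v, k -> g, p -> b, s -> z, t -> d / V _ V: no change
2. 0 -> a / C _ C: inserts after position(s) 3, 8, 9: gobavidugaras
surface: gobavidugaras

cell MOD=ra, VEL=fe, GRD=zo, SUR=ma:
underlying: gob-m-ub-ug-rs
1. f -> v, k -> g, p -> b, s -> z, t -> d / V _ V: no change
2. 0 -> a / C _ C: inserts after position(s) 3, 8, 9: gobamubugaras
surface: gobamubugaras
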